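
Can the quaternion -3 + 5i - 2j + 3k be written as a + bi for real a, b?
No. The quaternion -3 + 5i - 2j + 3k has j-coefficient y = -2 and k-coefficient z = 3, not both zero, so it does not lie in the complex subalgebra spanned by 1 and i.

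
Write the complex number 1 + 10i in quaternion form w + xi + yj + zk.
1 + 10i + 0j + 0k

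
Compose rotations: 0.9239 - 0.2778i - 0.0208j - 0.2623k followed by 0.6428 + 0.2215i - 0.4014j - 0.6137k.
0.4861 + 0.1186i - 0.1556j - 0.8517k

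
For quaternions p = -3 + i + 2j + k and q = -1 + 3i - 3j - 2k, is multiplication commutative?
No: pq = 8 - 11i + 12j - 4k ≠ 8 - 9i + 2j + 14k = qp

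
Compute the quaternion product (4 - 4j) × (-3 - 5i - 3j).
-24 - 20i - 20k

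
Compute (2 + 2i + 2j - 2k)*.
2 - 2i - 2j + 2k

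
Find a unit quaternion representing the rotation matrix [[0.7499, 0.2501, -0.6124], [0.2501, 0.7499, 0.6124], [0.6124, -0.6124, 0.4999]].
0.866 - 0.3536i - 0.3536j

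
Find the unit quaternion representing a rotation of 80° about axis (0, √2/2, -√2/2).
0.766 + 0.4545j - 0.4545k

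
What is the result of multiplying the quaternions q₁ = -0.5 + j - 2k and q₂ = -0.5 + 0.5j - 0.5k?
-1.25 + 0.5i - 0.75j + 1.25k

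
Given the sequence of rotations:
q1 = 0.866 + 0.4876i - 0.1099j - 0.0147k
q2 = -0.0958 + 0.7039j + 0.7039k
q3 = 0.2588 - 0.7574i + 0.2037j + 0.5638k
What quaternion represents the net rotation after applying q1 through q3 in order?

q2 · q1 = 0.0047 + 0.0203i + 0.9633j + 0.2678k
q3 · q2 · q1 = -0.3306 - 0.4869i + 0.4645j - 0.6618k
-0.3306 - 0.4869i + 0.4645j - 0.6618k


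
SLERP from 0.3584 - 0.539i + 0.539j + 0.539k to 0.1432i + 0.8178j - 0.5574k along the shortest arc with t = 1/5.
0.3355 - 0.4619i + 0.7479j + 0.3387k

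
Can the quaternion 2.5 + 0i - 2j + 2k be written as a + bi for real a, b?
No. The quaternion 2.5 - 2j + 2k has j-coefficient y = -2 and k-coefficient z = 2, not both zero, so it does not lie in the complex subalgebra spanned by 1 and i.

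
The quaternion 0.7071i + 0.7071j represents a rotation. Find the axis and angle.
axis = (√2/2, √2/2, 0), θ = π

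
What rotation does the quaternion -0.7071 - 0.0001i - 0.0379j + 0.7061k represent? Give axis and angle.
axis = (-0.0001, -0.0536, 0.9986), θ = 3π/2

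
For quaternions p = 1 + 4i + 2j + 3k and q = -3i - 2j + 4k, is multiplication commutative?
No: pq = 4 + 11i - 27j + 2k ≠ 4 - 17i + 23j + 6k = qp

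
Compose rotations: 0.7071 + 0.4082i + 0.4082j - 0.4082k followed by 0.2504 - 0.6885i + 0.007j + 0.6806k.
0.7331 - 0.6653i + 0.1039j + 0.0951k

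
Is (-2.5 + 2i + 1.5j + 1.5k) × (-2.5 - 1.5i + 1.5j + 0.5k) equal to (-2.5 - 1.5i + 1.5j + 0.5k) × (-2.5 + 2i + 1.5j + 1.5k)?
No: pq = 6.25 - 2.75i - 10.75j + 0.25k ≠ 6.25 + 0.25i - 4.25j - 10.25k = qp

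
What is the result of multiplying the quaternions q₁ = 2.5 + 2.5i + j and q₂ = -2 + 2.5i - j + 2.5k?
-10.25 + 3.75i - 10.75j + 1.25k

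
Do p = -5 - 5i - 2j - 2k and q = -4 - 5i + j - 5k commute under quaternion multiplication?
No: pq = -13 + 57i - 12j + 18k ≠ -13 + 33i + 18j + 48k = qp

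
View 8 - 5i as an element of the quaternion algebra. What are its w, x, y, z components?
8 - 5i + 0j + 0k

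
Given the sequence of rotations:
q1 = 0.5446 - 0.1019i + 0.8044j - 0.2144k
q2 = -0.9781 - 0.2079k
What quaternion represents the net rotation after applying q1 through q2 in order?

q2 · q1 = -0.5772 + 0.2669i - 0.7656j + 0.0965k
-0.5772 + 0.2669i - 0.7656j + 0.0965k


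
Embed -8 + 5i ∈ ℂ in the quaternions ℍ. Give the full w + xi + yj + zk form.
-8 + 5i + 0j + 0k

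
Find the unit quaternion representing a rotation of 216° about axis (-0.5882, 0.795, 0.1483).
-0.309 - 0.5594i + 0.7561j + 0.141k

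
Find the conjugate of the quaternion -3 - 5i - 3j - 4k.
-3 + 5i + 3j + 4k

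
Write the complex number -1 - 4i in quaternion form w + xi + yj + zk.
-1 - 4i + 0j + 0k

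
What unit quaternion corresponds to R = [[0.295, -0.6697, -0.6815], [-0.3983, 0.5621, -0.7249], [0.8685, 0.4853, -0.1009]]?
0.6626 + 0.4566i - 0.5848j + 0.1024k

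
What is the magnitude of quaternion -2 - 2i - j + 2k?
√13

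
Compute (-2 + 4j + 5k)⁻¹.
-0.0444 - 0.0889j - 0.1111k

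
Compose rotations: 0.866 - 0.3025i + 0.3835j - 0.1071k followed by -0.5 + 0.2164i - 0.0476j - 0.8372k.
-0.4389 + 0.6648i + 0.0435j - 0.6029k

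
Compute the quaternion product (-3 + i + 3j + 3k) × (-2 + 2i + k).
1 - 5i - j - 15k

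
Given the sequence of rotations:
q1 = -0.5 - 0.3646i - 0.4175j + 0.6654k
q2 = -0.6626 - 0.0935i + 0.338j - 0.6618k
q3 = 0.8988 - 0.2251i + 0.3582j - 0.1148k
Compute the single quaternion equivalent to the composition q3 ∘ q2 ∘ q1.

q2 · q1 = 0.8787 + 0.2369i + 0.4111j + 0.0523k
q3 · q2 · q1 = 0.7018 + 0.0811i + 0.6688j - 0.2313k
0.7018 + 0.0811i + 0.6688j - 0.2313k


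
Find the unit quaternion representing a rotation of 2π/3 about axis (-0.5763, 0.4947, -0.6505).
0.5 - 0.4991i + 0.4284j - 0.5633k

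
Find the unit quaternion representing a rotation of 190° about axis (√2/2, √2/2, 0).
-0.0872 + 0.7044i + 0.7044j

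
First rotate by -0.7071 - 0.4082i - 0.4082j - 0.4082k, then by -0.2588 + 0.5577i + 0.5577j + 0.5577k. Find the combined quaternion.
0.866 - 0.2887i - 0.2887j - 0.2887k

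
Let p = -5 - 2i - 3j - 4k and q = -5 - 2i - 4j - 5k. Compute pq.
-11 + 19i + 33j + 47k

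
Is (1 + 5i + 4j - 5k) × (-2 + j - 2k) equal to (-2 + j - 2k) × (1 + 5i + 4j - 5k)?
No: pq = -16 - 13i + 3j + 13k ≠ -16 - 7i - 17j + 3k = qp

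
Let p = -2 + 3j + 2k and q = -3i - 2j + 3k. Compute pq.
19i - 2j + 3k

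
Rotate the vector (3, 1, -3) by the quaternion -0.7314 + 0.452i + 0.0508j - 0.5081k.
(2.339, 0.614, -3.627)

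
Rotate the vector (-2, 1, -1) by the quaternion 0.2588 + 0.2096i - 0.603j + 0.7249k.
(0.937, 0.599, -2.183)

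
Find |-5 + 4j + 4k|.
√57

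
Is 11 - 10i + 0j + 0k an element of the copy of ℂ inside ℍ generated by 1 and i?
Yes. The quaternion 11 - 10i has j- and k-coefficients y = z = 0, so it lies in the complex subalgebra spanned by 1 and i.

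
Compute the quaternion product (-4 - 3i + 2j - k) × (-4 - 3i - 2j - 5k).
6 + 12i - 12j + 36k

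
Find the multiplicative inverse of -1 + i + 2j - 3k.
-0.0667 - 0.0667i - 0.1333j + 0.2k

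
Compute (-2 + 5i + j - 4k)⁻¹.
-0.0435 - 0.1087i - 0.0217j + 0.087k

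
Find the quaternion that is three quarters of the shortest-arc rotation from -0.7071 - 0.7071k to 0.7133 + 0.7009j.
-0.7928 - 0.5718j - 0.2109k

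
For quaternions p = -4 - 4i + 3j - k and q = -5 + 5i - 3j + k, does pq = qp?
No: pq = 50 - 4j - 2k ≠ 50 - 2j + 4k = qp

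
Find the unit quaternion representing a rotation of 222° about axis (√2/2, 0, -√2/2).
-0.3584 + 0.6601i - 0.6601k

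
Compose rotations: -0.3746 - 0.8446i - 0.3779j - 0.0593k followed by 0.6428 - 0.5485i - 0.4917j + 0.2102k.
-0.8774 - 0.2288i - 0.2688j - 0.3249k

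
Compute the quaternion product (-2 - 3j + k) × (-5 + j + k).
12 - 4i + 13j - 7k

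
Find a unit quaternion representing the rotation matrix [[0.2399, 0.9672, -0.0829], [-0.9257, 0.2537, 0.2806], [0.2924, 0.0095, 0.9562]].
0.7826 - 0.0866i - 0.1199j - 0.6047k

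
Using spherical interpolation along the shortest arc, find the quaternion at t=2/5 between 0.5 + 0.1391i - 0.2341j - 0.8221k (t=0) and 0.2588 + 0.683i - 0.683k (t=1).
0.4252 + 0.3787i - 0.1474j - 0.8088k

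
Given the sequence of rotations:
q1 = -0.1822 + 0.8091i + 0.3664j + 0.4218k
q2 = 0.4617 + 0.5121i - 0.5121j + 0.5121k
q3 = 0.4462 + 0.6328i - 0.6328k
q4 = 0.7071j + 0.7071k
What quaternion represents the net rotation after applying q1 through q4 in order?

q2 · q1 = -0.5268 - 0.1234i + 0.4608j + 0.7034k
q3 · q2 · q1 = 0.2881 - 0.0968i - 0.1614j + 0.9388k
q4 · q3 · q2 · q1 = -0.5497 + 0.778i + 0.1353j + 0.2722k
-0.5497 + 0.778i + 0.1353j + 0.2722k


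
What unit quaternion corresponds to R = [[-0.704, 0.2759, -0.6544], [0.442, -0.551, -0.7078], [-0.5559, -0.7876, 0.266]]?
0.0523 - 0.3811i - 0.4709j + 0.7939k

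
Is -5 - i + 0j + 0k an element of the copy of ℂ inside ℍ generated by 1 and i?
Yes. The quaternion -5 - i has j- and k-coefficients y = z = 0, so it lies in the complex subalgebra spanned by 1 and i.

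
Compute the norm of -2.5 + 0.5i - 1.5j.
2.958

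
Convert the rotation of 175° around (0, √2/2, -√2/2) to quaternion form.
0.0436 + 0.7064j - 0.7064k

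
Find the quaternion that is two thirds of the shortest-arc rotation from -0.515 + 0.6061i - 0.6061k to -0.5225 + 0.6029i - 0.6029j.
-0.5689 + 0.6609i - 0.4333j - 0.2276k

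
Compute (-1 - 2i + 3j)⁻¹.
-0.0714 + 0.1429i - 0.2143j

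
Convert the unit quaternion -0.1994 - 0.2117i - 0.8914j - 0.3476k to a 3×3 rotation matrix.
[[-0.8308, 0.2388, 0.5027], [0.516, 0.6687, 0.5353], [-0.2083, 0.7041, -0.6788]]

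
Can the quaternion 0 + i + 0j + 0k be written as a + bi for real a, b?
Yes. The quaternion i has j- and k-coefficients y = z = 0, so it lies in the complex subalgebra spanned by 1 and i.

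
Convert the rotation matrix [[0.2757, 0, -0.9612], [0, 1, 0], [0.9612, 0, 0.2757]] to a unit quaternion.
0.7987 - 0.6018j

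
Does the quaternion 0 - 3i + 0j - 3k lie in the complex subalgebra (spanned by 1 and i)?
No. The quaternion -3i - 3k has j-coefficient y = 0 and k-coefficient z = -3, not both zero, so it does not lie in the complex subalgebra spanned by 1 and i.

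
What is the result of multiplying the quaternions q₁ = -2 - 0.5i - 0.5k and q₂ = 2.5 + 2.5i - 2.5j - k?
-4.25 - 7.5i + 3.25j + 2k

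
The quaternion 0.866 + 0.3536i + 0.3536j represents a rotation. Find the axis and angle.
axis = (√2/2, √2/2, 0), θ = π/3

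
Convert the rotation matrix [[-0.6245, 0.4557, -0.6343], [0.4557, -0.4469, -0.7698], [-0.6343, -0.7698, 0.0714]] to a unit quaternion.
-0.4333i - 0.5259j + 0.7319k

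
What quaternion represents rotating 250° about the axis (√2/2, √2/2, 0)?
-0.5736 + 0.5792i + 0.5792j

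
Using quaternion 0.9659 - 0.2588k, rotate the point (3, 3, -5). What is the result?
(4.098, 1.098, -5)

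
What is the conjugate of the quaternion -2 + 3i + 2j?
-2 - 3i - 2j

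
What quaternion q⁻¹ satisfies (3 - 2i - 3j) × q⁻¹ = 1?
0.1364 + 0.0909i + 0.1364j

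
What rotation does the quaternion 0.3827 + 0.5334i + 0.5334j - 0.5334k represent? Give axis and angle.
axis = (√3/3, √3/3, -√3/3), θ = 3π/4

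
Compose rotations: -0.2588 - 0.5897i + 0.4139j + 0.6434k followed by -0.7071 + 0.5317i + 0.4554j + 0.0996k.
0.244 + 0.5312i - 0.8114j + 0.0079k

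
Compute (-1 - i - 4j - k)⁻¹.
-0.0526 + 0.0526i + 0.2105j + 0.0526k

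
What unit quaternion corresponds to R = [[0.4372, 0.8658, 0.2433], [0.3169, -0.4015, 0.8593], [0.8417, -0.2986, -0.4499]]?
-0.3827 + 0.7564i + 0.3909j + 0.3586k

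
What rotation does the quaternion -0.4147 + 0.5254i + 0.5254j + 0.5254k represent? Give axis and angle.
axis = (√3/3, √3/3, √3/3), θ = 229°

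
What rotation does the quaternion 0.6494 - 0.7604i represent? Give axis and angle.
axis = (-1, 0, 0), θ = 99°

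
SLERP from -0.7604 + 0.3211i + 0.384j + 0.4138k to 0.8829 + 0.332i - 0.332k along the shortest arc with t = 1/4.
-0.842 + 0.1607i + 0.302j + 0.4172k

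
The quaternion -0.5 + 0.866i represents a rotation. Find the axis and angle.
axis = (1, 0, 0), θ = 4π/3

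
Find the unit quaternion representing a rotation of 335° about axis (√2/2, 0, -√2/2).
-0.9763 + 0.153i - 0.153k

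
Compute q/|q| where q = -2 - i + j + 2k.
-0.6325 - 0.3162i + 0.3162j + 0.6325k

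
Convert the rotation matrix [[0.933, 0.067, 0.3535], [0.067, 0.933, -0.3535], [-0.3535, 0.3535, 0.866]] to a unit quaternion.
0.9659 + 0.183i + 0.183j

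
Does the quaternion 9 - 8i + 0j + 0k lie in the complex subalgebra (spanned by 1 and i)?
Yes. The quaternion 9 - 8i has j- and k-coefficients y = z = 0, so it lies in the complex subalgebra spanned by 1 and i.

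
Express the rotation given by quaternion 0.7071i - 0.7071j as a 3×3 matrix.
[[0, -1, 0], [-1, 0, 0], [0, 0, -1]]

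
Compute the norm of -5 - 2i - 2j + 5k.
√58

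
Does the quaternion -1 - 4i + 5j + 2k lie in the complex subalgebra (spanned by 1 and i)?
No. The quaternion -1 - 4i + 5j + 2k has j-coefficient y = 5 and k-coefficient z = 2, not both zero, so it does not lie in the complex subalgebra spanned by 1 and i.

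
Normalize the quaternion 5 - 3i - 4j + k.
0.7001 - 0.4201i - 0.5601j + 0.14k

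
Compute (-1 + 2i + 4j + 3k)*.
-1 - 2i - 4j - 3k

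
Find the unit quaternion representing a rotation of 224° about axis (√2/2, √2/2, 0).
-0.3746 + 0.6556i + 0.6556j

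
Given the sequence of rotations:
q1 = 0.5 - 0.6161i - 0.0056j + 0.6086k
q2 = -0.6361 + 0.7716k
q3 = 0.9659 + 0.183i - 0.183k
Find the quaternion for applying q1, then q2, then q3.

q2 · q1 = -0.7876 + 0.3962i - 0.4718j - 0.0013k
q3 · q2 · q1 = -0.8335 + 0.1522i - 0.528j + 0.0565k
-0.8335 + 0.1522i - 0.528j + 0.0565k


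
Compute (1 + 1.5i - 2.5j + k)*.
1 - 1.5i + 2.5j - k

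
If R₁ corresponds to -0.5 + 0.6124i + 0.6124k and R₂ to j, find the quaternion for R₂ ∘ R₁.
0.6124i - 0.5j - 0.6124k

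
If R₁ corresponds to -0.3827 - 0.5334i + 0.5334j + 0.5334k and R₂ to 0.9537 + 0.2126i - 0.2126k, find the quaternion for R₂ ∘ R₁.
-0.1382 - 0.4767i + 0.5087j + 0.7035k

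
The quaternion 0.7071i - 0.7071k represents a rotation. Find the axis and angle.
axis = (√2/2, 0, -√2/2), θ = π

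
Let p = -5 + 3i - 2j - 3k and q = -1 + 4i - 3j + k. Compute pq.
-10 - 34i + 2j - 3k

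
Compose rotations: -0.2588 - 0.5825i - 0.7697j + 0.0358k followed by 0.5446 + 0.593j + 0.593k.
0.2943 + 0.1604i - 0.9181j + 0.2115k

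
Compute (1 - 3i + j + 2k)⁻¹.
0.0667 + 0.2i - 0.0667j - 0.1333k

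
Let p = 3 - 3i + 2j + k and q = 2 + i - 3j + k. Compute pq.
14 + 2i - j + 12k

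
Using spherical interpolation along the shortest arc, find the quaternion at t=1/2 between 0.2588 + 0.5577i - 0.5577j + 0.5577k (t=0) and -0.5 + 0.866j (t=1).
0.4226 + 0.3106i - 0.7928j + 0.3106k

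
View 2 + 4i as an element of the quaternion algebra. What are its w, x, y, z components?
2 + 4i + 0j + 0k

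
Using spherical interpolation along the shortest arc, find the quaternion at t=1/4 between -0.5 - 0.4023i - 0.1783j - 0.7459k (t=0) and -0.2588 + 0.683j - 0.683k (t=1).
-0.4837 - 0.3274i + 0.0576j - 0.8097k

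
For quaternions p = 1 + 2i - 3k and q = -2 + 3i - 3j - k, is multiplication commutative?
No: pq = -11 - 10i - 10j - k ≠ -11 + 8i + 4j + 11k = qp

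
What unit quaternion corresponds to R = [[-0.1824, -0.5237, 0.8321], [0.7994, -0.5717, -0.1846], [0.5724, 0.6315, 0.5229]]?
0.4384 + 0.4654i + 0.1481j + 0.7545k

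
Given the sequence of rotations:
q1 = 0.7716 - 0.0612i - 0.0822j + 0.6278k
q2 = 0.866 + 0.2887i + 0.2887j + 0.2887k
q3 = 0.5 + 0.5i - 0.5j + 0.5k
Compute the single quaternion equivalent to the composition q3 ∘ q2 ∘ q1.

q2 · q1 = 0.5284 + 0.3747i - 0.0473j + 0.7604k
q3 · q2 · q1 = -0.327 + 0.095i - 0.4807j + 0.8081k
-0.327 + 0.095i - 0.4807j + 0.8081k


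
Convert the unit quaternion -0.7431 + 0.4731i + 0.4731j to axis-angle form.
axis = (√2/2, √2/2, 0), θ = 276°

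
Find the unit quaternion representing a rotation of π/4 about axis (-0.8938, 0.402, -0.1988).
0.9239 - 0.342i + 0.1538j - 0.0761k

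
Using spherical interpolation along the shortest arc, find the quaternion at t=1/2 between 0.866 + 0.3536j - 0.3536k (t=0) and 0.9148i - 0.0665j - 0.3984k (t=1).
0.5793 + 0.6119i + 0.1921j - 0.503k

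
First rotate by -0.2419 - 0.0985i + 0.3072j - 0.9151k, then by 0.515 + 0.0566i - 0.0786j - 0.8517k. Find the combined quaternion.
-0.8742 + 0.2692i + 0.3129j - 0.2556k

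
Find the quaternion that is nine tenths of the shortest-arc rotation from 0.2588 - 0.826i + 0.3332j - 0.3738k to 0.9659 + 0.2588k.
0.9721 - 0.118i + 0.0476j + 0.1971k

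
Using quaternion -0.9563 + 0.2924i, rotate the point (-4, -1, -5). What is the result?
(-4, -3.625, -3.586)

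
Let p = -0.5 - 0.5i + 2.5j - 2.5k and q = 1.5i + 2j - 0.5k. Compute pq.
-5.5 + 3i - 5j - 4.5k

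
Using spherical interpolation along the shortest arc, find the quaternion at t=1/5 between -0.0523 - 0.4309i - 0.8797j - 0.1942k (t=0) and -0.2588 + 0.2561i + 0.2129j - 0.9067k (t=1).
0.0266 - 0.4734i - 0.8765j + 0.0831k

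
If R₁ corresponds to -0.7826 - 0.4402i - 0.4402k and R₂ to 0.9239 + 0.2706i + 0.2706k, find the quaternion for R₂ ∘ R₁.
-0.4848 - 0.6185i - 0.6185k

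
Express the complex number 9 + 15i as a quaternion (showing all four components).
9 + 15i + 0j + 0k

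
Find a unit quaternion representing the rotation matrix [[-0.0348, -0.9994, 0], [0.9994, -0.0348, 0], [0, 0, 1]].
0.6947 + 0.7193k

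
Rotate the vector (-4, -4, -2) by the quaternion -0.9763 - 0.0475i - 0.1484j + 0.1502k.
(-5.424, -2.41, -0.879)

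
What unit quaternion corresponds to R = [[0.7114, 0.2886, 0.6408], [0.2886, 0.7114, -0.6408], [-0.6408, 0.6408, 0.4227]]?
0.8434 + 0.3799i + 0.3799j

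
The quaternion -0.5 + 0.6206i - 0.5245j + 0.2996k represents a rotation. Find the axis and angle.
axis = (0.7166, -0.6056, 0.3459), θ = 4π/3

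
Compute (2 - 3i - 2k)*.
2 + 3i + 2k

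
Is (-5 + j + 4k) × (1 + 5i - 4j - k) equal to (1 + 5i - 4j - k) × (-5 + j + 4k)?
No: pq = 3 - 10i + 41j + 4k ≠ 3 - 40i + j + 14k = qp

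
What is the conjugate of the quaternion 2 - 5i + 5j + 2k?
2 + 5i - 5j - 2k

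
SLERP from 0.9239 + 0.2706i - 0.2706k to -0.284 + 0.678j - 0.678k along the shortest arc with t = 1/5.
0.9453 + 0.2523i - 0.1999j - 0.0524k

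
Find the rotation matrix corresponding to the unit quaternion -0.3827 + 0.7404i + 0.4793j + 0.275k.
[[0.3893, 0.9202, 0.0404], [0.4993, -0.2476, 0.8303], [0.7741, -0.3031, -0.5558]]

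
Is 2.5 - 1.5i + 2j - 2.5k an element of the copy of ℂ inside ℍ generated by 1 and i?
No. The quaternion 2.5 - 1.5i + 2j - 2.5k has j-coefficient y = 2 and k-coefficient z = -2.5, not both zero, so it does not lie in the complex subalgebra spanned by 1 and i.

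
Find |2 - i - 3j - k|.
√15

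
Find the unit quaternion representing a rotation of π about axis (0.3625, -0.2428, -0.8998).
0.3625i - 0.2428j - 0.8998k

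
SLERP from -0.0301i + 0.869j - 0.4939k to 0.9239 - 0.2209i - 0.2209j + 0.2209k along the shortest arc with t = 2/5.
-0.4709 + 0.0908i + 0.7411j - 0.4698k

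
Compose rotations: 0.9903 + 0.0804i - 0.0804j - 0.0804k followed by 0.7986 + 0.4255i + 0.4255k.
0.7909 + 0.5198i + 0.0042j + 0.323k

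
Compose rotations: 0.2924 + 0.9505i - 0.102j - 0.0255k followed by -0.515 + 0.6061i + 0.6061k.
-0.7112 - 0.2505i + 0.6441j + 0.1285k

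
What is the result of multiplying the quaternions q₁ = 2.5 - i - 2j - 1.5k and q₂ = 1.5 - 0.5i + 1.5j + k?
7.75 - 2.5i + 2.5j - 2.25k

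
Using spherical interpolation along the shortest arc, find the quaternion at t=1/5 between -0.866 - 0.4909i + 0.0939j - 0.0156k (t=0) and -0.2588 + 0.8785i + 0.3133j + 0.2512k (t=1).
-0.7169 - 0.6921i - 0.0018j - 0.0842k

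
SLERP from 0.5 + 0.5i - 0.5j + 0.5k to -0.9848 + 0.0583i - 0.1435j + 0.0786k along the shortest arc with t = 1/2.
0.9029 + 0.2686i - 0.2168j + 0.2562k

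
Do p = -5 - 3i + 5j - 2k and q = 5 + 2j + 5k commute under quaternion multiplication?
No: pq = -25 + 14i + 30j - 41k ≠ -25 - 44i - 29k = qp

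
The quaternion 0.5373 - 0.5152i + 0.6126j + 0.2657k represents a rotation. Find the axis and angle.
axis = (-0.6109, 0.7264, 0.315), θ = 115°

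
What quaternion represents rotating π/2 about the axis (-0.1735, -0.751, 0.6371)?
0.7071 - 0.1227i - 0.531j + 0.4505k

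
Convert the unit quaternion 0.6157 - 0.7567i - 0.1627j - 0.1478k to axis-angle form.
axis = (-0.9603, -0.2065, -0.1876), θ = 104°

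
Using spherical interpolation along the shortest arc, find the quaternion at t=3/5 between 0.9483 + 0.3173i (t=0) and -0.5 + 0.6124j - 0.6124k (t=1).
0.7916 + 0.1505i - 0.4188j + 0.4188k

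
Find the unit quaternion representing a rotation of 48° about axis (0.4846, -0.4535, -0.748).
0.9135 + 0.1971i - 0.1845j - 0.3042k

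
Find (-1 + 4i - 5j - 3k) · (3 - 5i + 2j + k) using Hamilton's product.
30 + 18i - 6j - 27k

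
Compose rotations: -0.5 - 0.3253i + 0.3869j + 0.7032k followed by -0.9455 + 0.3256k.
0.2438 + 0.1816i - 0.4717j - 0.8277k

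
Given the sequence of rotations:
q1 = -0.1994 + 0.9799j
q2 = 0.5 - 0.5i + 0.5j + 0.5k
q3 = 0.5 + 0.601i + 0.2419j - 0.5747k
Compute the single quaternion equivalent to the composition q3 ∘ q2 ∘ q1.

q2 · q1 = -0.5897 - 0.3902i + 0.3902j - 0.5897k
q3 · q2 · q1 = -0.4936 - 0.4679i + 0.6311j + 0.373k
-0.4936 - 0.4679i + 0.6311j + 0.373k


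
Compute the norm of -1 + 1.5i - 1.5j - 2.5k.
3.428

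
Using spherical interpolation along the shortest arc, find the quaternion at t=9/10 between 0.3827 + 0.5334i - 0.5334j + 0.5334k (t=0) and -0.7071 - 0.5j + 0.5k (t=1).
-0.6244 + 0.0719i - 0.55j + 0.55k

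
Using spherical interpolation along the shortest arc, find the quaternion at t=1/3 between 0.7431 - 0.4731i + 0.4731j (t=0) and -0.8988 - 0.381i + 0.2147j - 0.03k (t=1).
0.94 - 0.2042i + 0.273j + 0.0124k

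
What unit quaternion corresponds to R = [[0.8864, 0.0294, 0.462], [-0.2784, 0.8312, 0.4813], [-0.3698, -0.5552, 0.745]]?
0.9304 - 0.2785i + 0.2235j - 0.0827k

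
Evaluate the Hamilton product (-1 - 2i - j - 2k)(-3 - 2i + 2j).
1 + 12i + 5j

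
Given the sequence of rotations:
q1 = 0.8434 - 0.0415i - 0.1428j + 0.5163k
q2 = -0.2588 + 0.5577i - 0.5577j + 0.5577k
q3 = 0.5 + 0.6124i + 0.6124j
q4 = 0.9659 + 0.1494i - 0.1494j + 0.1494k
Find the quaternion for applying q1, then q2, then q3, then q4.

q2 · q1 = -0.5627 + 0.2728i - 0.7445j + 0.234k
q3 · q2 · q1 = 0.0075 - 0.0649i - 0.8601j - 0.506k
q4 · q3 · q2 · q1 = -0.036 + 0.1425i - 0.766j - 0.6258k
-0.036 + 0.1425i - 0.766j - 0.6258k


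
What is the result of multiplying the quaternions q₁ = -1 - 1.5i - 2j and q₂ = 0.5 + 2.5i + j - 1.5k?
5.25 - 0.25i - 4.25j + 5k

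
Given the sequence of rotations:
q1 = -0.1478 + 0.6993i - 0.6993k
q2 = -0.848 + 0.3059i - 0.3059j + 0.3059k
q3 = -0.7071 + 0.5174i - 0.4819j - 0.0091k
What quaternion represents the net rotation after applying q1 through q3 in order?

q2 · q1 = 0.1253 - 0.4243i + 0.473j + 0.7617k
q3 · q2 · q1 = 0.3658 + 0.0021i - 0.7851j - 0.4995k
0.3658 + 0.0021i - 0.7851j - 0.4995k


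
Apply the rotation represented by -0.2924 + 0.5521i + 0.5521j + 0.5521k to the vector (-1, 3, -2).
(2.443, -2.81, 0.366)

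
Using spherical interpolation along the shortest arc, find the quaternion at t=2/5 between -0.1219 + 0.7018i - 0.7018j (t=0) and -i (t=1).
-0.0784 + 0.889i - 0.4512j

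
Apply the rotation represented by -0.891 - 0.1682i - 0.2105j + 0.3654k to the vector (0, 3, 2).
(2.67, 1.122, 2.147)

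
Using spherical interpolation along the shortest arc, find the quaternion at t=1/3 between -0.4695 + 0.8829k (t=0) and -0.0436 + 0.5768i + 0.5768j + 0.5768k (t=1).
-0.3629 + 0.2252i + 0.2252j + 0.8757k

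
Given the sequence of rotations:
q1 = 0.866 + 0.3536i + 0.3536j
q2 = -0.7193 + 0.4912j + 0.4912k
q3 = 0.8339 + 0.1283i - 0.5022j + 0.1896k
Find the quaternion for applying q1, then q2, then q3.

q2 · q1 = -0.7966 - 0.428i + 0.3447j + 0.2517k
q3 · q2 · q1 = -0.484 - 0.6509i + 0.5741j - 0.1119k
-0.484 - 0.6509i + 0.5741j - 0.1119k


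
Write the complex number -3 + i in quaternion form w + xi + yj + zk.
-3 + i + 0j + 0k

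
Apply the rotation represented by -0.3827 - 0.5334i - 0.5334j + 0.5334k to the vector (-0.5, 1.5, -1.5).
(1.776, 1.178, 0.455)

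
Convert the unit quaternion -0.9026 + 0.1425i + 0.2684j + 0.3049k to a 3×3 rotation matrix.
[[0.67, 0.6269, -0.3976], [-0.4739, 0.7735, 0.4209], [0.5714, -0.0936, 0.8153]]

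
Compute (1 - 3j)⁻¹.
0.1 + 0.3j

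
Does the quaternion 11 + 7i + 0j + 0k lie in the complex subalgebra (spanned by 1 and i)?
Yes. The quaternion 11 + 7i has j- and k-coefficients y = z = 0, so it lies in the complex subalgebra spanned by 1 and i.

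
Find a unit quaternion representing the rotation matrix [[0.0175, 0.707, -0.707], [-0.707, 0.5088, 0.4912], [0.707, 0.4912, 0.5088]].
0.7133 - 0.4956j - 0.4956k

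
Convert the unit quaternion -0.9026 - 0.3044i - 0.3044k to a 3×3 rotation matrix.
[[0.8147, -0.5495, 0.1853], [0.5495, 0.6294, -0.5495], [0.1853, 0.5495, 0.8147]]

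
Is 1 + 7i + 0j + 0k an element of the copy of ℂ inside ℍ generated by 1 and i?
Yes. The quaternion 1 + 7i has j- and k-coefficients y = z = 0, so it lies in the complex subalgebra spanned by 1 and i.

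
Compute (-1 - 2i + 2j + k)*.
-1 + 2i - 2j - k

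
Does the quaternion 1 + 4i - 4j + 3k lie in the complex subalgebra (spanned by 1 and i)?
No. The quaternion 1 + 4i - 4j + 3k has j-coefficient y = -4 and k-coefficient z = 3, not both zero, so it does not lie in the complex subalgebra spanned by 1 and i.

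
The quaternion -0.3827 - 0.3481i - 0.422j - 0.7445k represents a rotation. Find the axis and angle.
axis = (-0.3768, -0.4568, -0.8058), θ = 5π/4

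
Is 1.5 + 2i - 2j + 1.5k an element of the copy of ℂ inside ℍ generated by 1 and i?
No. The quaternion 1.5 + 2i - 2j + 1.5k has j-coefficient y = -2 and k-coefficient z = 1.5, not both zero, so it does not lie in the complex subalgebra spanned by 1 and i.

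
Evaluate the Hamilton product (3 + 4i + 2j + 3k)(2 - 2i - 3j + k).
17 + 13i - 15j + k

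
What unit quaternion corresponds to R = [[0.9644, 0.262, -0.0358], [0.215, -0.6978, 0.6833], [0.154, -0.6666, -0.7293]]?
-0.3665 + 0.9208i + 0.1295j + 0.0321k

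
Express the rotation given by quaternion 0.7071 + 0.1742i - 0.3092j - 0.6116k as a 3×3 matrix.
[[0.0607, 0.7572, -0.6504], [-0.9727, 0.1912, 0.1319], [0.2242, 0.6246, 0.7481]]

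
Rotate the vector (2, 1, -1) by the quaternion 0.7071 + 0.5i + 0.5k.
(-0.207, 2.121, 1.207)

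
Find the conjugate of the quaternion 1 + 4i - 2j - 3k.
1 - 4i + 2j + 3k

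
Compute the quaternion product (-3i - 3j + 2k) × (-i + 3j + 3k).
-15i + 7j - 12k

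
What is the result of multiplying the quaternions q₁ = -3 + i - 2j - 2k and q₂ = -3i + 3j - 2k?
5 + 19i - j + 3k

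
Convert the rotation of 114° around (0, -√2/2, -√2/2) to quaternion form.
0.5446 - 0.593j - 0.593k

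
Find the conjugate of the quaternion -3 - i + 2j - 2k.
-3 + i - 2j + 2k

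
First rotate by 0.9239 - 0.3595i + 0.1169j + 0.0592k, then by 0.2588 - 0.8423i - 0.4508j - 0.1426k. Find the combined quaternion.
-0.0026 - 0.8813i - 0.2851j - 0.377k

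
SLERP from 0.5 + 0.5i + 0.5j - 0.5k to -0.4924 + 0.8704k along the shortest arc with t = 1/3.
0.5374 + 0.3556i + 0.3556j - 0.677k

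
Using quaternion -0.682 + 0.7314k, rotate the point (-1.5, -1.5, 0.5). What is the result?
(-1.392, 1.601, 0.5)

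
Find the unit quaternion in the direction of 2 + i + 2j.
0.6667 + 0.3333i + 0.6667j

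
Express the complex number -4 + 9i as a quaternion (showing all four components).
-4 + 9i + 0j + 0k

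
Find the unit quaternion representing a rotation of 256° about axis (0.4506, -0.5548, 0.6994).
-0.6157 + 0.3551i - 0.4372j + 0.5511k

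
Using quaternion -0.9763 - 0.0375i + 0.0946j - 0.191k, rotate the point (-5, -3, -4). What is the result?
(-2.724, -4.164, -5.024)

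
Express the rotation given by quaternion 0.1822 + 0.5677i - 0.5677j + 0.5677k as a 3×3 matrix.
[[-0.2891, -0.8514, 0.4377], [-0.4377, -0.2891, -0.8514], [0.8514, -0.4377, -0.2891]]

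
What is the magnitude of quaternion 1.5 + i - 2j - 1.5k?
3.082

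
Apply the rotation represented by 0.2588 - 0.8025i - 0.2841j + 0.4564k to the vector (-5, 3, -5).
(2.947, -6.355, 3.15)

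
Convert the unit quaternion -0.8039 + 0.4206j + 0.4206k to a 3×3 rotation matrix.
[[0.2924, 0.6762, -0.6762], [-0.6762, 0.6462, 0.3538], [0.6762, 0.3538, 0.6462]]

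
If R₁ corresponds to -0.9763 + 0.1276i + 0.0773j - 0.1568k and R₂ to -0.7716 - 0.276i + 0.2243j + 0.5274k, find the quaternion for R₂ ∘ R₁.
0.8539 + 0.0951i - 0.2546j - 0.4439k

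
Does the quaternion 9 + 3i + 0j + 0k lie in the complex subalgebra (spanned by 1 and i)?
Yes. The quaternion 9 + 3i has j- and k-coefficients y = z = 0, so it lies in the complex subalgebra spanned by 1 and i.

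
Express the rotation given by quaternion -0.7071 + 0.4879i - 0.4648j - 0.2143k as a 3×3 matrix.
[[0.4761, -0.7566, 0.4482], [-0.1505, 0.4321, 0.8892], [-0.8664, -0.4908, 0.0918]]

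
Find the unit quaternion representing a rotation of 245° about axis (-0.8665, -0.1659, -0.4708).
-0.5373 - 0.7308i - 0.1399j - 0.3971k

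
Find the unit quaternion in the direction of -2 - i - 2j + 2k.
-0.5547 - 0.2774i - 0.5547j + 0.5547k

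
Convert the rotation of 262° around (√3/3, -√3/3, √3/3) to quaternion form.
-0.6561 + 0.4357i - 0.4357j + 0.4357k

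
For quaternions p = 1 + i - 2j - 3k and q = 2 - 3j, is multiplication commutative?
No: pq = -4 - 7i - 7j - 9k ≠ -4 + 11i - 7j - 3k = qp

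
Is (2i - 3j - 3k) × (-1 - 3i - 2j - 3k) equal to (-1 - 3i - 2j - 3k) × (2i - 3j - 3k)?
No: pq = -9 + i + 18j - 10k ≠ -9 - 5i - 12j + 16k = qp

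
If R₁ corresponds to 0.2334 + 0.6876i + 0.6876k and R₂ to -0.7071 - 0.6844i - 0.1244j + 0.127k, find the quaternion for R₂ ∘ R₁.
0.2182 - 0.7315i + 0.5289j - 0.371k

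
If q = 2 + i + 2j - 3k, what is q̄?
2 - i - 2j + 3k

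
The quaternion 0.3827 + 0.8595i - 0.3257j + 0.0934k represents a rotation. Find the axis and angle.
axis = (0.9303, -0.3525, 0.1011), θ = 3π/4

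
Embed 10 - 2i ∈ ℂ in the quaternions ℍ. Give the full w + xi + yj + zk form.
10 - 2i + 0j + 0k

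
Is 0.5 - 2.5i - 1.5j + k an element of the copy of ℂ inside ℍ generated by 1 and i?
No. The quaternion 0.5 - 2.5i - 1.5j + k has j-coefficient y = -1.5 and k-coefficient z = 1, not both zero, so it does not lie in the complex subalgebra spanned by 1 and i.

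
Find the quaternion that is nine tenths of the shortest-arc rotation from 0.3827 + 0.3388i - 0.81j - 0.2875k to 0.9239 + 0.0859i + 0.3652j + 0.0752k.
0.9619 + 0.135i + 0.2357j + 0.0304k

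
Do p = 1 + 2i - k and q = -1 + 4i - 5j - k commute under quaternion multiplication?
No: pq = -10 - 3i - 7j - 10k ≠ -10 + 7i - 3j + 10k = qp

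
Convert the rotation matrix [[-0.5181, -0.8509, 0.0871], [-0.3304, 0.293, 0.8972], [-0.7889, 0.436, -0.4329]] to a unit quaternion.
0.2924 - 0.3943i + 0.749j + 0.445k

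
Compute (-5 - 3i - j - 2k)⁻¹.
-0.1282 + 0.0769i + 0.0256j + 0.0513k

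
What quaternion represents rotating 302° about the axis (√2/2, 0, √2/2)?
-0.8746 + 0.3428i + 0.3428k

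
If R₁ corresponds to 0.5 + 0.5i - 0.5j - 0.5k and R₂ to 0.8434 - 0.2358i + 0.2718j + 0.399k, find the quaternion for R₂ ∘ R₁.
0.875 + 0.3674i - 0.2042j - 0.2402k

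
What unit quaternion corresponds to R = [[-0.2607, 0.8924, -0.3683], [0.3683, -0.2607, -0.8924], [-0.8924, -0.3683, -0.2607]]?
-0.2334 - 0.5614i - 0.5614j + 0.5614k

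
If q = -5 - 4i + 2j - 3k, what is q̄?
-5 + 4i - 2j + 3k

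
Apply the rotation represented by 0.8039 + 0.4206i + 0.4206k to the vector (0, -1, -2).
(-0.031, 1.06, -1.969)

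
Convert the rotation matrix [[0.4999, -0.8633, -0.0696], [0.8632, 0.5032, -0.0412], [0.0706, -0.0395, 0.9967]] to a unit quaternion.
0.866 + 0.0005i - 0.0405j + 0.4984k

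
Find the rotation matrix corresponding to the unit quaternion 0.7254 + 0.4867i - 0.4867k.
[[0.5262, 0.7061, -0.4738], [-0.7061, 0.0525, -0.7061], [-0.4738, 0.7061, 0.5262]]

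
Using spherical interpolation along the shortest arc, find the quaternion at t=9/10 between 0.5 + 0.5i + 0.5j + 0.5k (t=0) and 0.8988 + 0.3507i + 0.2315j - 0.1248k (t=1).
0.8835 + 0.3789i + 0.2692j - 0.0588k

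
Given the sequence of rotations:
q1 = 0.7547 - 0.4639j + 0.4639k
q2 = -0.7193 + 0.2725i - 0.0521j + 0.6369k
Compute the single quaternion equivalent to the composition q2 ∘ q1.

q2 · q1 = -0.8625 + 0.4769i + 0.168j + 0.0206k
-0.8625 + 0.4769i + 0.168j + 0.0206k


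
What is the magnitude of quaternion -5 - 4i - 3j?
√50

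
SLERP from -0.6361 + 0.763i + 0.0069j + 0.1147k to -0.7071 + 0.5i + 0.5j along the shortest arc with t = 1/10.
-0.6537 + 0.7472i + 0.0592j + 0.1044k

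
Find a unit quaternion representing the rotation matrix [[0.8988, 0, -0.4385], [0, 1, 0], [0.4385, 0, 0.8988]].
0.9744 - 0.225j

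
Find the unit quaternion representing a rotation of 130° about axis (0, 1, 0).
0.4226 + 0.9063j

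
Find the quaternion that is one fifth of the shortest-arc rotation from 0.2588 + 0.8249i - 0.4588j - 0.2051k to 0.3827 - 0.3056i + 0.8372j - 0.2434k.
0.1302 + 0.7831i - 0.5966j - 0.1176k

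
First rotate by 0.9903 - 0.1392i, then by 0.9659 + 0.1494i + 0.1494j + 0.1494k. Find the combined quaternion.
0.9773 + 0.0135i + 0.1272j + 0.1687k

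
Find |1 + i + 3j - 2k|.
√15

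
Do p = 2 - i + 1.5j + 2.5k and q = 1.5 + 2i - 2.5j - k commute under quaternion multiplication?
No: pq = 11.25 + 7.25i + 1.25j + 1.25k ≠ 11.25 - 2.25i - 6.75j + 2.25k = qp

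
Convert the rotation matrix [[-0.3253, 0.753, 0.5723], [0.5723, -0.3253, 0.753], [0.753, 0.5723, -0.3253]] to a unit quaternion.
-0.0785 + 0.5756i + 0.5756j + 0.5756k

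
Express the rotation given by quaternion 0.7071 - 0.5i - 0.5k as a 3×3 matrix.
[[0.5, 0.7071, 0.5], [-0.7071, 0, 0.7071], [0.5, -0.7071, 0.5]]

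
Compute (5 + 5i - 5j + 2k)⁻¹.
0.0633 - 0.0633i + 0.0633j - 0.0253k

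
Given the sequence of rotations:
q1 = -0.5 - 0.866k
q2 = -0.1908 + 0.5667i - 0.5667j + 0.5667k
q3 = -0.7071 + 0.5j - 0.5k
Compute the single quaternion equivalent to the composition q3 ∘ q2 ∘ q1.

q2 · q1 = 0.5862 + 0.2074i + 0.7741j - 0.1181k
q3 · q2 · q1 = -0.8606 + 0.1813i - 0.358j - 0.3133k
-0.8606 + 0.1813i - 0.358j - 0.3133k


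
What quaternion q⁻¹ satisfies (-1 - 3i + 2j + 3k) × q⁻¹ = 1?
-0.0435 + 0.1304i - 0.087j - 0.1304k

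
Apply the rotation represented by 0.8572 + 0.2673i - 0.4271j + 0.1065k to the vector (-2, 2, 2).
(-3.397, 0.662, 0.141)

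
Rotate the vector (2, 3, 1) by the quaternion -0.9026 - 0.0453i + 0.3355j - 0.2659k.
(-0.846, 3.202, 1.74)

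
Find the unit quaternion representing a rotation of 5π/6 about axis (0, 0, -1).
0.2588 - 0.9659k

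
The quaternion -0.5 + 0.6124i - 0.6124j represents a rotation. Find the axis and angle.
axis = (√2/2, -√2/2, 0), θ = 4π/3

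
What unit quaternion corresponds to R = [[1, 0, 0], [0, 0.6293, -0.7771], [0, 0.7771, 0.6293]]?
0.9026 + 0.4305i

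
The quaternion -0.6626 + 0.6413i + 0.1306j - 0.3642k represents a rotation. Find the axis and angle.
axis = (0.8562, 0.1744, -0.4863), θ = 263°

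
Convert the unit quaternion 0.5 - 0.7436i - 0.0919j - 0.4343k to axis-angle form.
axis = (-0.8586, -0.1061, -0.5015), θ = 2π/3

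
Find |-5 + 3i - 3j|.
√43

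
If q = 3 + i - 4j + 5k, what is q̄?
3 - i + 4j - 5k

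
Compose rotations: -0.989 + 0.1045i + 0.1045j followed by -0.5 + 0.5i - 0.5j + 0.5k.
0.4945 - 0.599i + 0.4945j - 0.39k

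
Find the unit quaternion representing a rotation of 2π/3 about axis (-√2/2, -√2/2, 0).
0.5 - 0.6124i - 0.6124j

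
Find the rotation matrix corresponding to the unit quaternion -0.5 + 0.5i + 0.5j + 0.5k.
[[0, 1, 0], [0, 0, 1], [1, 0, 0]]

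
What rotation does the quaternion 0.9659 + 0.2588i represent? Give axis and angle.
axis = (1, 0, 0), θ = π/6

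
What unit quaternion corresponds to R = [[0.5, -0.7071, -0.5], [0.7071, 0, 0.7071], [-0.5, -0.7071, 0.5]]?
0.7071 - 0.5i + 0.5k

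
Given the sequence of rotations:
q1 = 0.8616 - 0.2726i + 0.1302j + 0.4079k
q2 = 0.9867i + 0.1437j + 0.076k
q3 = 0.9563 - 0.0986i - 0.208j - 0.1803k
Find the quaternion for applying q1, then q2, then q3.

q2 · q1 = 0.2193 + 0.8989i - 0.2994j + 0.2331k
q3 · q2 · q1 = 0.2781 + 0.7355i - 0.471j + 0.3999k
0.2781 + 0.7355i - 0.471j + 0.3999k


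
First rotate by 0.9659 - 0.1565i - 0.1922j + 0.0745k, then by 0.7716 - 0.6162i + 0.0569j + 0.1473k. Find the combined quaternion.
0.6488 - 0.6834i - 0.0705j + 0.3271k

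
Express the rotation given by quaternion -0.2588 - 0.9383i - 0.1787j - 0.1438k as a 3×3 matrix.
[[0.8948, 0.2609, 0.3624], [0.4098, -0.8022, -0.4343], [0.1774, 0.5371, -0.8247]]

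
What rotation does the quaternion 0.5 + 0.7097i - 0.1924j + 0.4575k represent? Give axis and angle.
axis = (0.8195, -0.2222, 0.5283), θ = 2π/3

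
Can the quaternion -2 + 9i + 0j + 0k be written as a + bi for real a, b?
Yes. The quaternion -2 + 9i has j- and k-coefficients y = z = 0, so it lies in the complex subalgebra spanned by 1 and i.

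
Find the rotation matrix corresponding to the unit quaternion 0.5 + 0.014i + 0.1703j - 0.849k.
[[-0.4996, 0.8538, 0.1465], [-0.8442, -0.442, -0.3032], [-0.1941, -0.2752, 0.9416]]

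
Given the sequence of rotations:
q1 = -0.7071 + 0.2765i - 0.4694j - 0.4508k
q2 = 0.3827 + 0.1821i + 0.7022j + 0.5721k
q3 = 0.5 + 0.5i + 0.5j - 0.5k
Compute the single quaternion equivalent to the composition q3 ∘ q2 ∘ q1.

q2 · q1 = 0.2666 - 0.071i - 0.4359j - 0.8567k
q3 · q2 · q1 = -0.0416 - 0.5485i + 0.3792j - 0.7441k
-0.0416 - 0.5485i + 0.3792j - 0.7441k


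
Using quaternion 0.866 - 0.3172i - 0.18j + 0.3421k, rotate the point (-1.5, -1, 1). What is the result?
(-1.102, -1.199, 1.264)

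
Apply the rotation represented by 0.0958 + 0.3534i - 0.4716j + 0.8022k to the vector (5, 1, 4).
(-2.24, -4.732, 3.819)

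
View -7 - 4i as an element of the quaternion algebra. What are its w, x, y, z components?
-7 - 4i + 0j + 0k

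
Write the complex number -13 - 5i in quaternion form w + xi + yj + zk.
-13 - 5i + 0j + 0k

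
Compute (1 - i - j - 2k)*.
1 + i + j + 2k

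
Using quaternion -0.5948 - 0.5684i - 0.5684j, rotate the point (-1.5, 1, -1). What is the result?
(-0.561, 0.061, 1.983)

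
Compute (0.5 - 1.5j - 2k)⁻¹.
0.0769 + 0.2308j + 0.3077k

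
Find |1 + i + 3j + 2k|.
√15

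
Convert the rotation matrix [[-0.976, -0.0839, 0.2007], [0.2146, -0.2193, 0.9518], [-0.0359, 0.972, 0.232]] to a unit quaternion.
0.0958 + 0.0529i + 0.6174j + 0.779k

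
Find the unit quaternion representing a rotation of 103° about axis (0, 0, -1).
0.6225 - 0.7826k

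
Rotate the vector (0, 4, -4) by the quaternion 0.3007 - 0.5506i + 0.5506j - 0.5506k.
(-4.851, 0.25, -2.899)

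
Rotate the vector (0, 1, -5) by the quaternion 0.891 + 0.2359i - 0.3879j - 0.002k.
(3.281, 2.983, -2.517)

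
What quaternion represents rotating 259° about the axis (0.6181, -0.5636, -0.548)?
-0.6361 + 0.4769i - 0.4349j - 0.4229k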